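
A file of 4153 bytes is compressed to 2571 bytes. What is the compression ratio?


Ratio = original / compressed = 4153 / 2571 = 1.6153

1.6153


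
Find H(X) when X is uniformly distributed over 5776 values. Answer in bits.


H = log2(n) = log2(5776) = 12.4959

12.4959 bits


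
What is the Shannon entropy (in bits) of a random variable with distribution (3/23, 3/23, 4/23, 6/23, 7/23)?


H = -sum(p_i * log2(p_i)). Terms: -(3/23)*log2(3/23) = 0.383296; -(3/23)*log2(3/23) = 0.383296; -(4/23)*log2(4/23) = 0.438880; -(6/23)*log2(6/23) = 0.505722; -(7/23)*log2(7/23) = 0.522324. H = 0.383296 + 0.383296 + 0.438880 + 0.505722 + 0.522324 = 2.2335

2.2335 bits


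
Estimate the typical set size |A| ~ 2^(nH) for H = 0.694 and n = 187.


log2|A_typical| = nH = 187 * 0.694 = 129.778, so |A_typical| ~ 2^129.778 = 1.167e+39

1.167e+39


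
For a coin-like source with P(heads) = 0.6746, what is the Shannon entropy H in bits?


H = -p*log2(p) - (1-p)*log2(1-p). -0.6746*log2(0.6746) = 0.383102; -0.3254*log2(0.3254) = 0.527055. H = 0.383102 + 0.527055 = 0.9102

0.9102 bits


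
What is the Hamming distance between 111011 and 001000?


Count differing positions: ^ ^ . . ^ ^ = 4 differences

4


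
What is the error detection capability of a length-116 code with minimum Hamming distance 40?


Detection capability = d_min - 1 = 40 - 1 = 39

39 errors


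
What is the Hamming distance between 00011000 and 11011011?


Count differing positions: ^ ^ . . . . ^ ^ = 4 differences

4


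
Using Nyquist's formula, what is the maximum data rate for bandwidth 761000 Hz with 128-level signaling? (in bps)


Rate = 2 * B * log2(M) = 2 * 761000 * 7.0 = 10654000.0

10654000.0 bps


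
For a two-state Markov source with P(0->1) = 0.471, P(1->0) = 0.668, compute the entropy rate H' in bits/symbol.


Stationary distribution: pi_0 = p10/(p01+p10) = 0.5865, pi_1 = 0.4135. Entropy rate H' = pi_0*H(p01) + pi_1*H(p10) = 0.5865*0.9976 + 0.4135*0.917 = 0.9642

0.9642 bits/symbol


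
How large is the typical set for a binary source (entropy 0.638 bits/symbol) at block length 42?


log2|A_typical| = nH = 42 * 0.638 = 26.796, so |A_typical| ~ 2^26.796 = 1.165e+08

1.165e+08


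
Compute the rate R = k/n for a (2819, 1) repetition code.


Rate = k/n = 1/2819

1/2819


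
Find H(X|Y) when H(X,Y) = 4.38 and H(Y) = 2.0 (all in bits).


H(X|Y) = H(X,Y) - H(Y) = 4.38 - 2.0 = 2.38

2.38 bits


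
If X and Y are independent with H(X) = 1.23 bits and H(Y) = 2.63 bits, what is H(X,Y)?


For independent variables, H(X,Y) = H(X) + H(Y) = 1.23 + 2.63 = 3.86

3.86 bits


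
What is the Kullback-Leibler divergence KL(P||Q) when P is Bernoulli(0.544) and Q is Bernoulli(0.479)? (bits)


KL = p*log2(p/q) + (1-p)*log2((1-p)/(1-q)) = 0.544*log2(0.544/0.479) + 0.456*log2(0.456/0.521) = 0.0122

0.0122 bits


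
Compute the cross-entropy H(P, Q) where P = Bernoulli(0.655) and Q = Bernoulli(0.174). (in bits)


H(P,Q) = -p*log2(q) - (1-p)*log2(1-q). -0.655*log2(0.174) = 1.652461; -0.345*log2(0.826) = 0.095146. H(P,Q) = 1.652461 + 0.095146 = 1.7476

1.7476 bits


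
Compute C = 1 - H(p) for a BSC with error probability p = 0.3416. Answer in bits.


H(p) = -p*log2(p) - (1-p)*log2(1-p) = -0.3416*log2(0.3416) - 0.6584*log2(0.6584) = 0.529350 + 0.396991 = 0.9263. C = 1 - H(p) = 1 - 0.9263 = 0.0737

0.0737 bits


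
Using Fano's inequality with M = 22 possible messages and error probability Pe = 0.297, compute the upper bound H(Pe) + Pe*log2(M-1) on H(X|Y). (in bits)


H(Pe) = -Pe*log2(Pe) - (1-Pe)*log2(1-Pe) = -0.297*log2(0.297) - 0.703*log2(0.703) = 0.520185 + 0.357408 = 0.8776. Pe*log2(M-1) = 0.297*log2(21) = 1.304518. Bound = H(Pe) + Pe*log2(M-1) = 0.520185 + 0.357408 + 1.304518 = 2.1821

2.1821 bits


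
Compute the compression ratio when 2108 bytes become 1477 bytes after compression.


Ratio = original / compressed = 2108 / 1477 = 1.4272

1.4272


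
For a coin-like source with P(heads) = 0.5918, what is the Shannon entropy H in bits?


H = -p*log2(p) - (1-p)*log2(1-p). -0.5918*log2(0.5918) = 0.447885; -0.4082*log2(0.4082) = 0.527661. H = 0.447885 + 0.527661 = 0.9755

0.9755 bits


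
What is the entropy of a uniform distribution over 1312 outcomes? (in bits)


H = log2(n) = log2(1312) = 10.3576

10.3576 bits


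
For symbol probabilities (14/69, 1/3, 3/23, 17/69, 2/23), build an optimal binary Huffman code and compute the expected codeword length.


Huffman construction (repeatedly merge the two least-probable nodes; each merge adds 1 bit to every symbol beneath it): 2/23 + 3/23 = 5/23; 14/69 + 5/23 = 29/69; 17/69 + 1/3 = 40/69; 29/69 + 40/69 = 1. Resulting codeword lengths (in the order the probabilities were given): (2, 2, 3, 2, 3). L_avg = sum(p_i * l_i) = 14/69*2 + 1/3*2 + 3/23*3 + 17/69*2 + 2/23*3 = 51/23 = 2.2174

2.2174 bits


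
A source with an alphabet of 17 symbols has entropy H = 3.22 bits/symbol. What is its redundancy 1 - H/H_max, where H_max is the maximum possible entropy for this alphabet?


H_max = log2(K) = log2(17) = 4.0875 bits/symbol. Redundancy = 1 - H/H_max = 1 - 3.22/4.0875 = 1 - 0.7878 = 0.2122

0.2122


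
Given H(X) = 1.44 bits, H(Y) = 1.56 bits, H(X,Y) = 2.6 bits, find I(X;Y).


I(X;Y) = H(X) + H(Y) - H(X,Y) = 1.44 + 1.56 - 2.6 = 0.4

0.4 bits


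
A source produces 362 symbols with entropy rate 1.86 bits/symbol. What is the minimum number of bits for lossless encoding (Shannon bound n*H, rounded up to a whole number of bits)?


Minimum bits >= n * H = 362 * 1.86 = 673.32, rounded up to a whole number of bits = 674

674 bits


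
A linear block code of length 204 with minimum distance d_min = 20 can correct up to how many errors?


Correction capability = floor((d-1)/2) = floor((20-1)/2) = 9

9 errors


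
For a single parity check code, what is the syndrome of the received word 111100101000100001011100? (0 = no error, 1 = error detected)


Syndrome = XOR of all bits = 1 XOR 1 XOR 1 XOR 1 XOR 0 XOR 0 XOR 1 XOR 0 XOR 1 XOR 0 XOR 0 XOR 0 XOR 1 XOR 0 XOR 0 XOR 0 XOR 0 XOR 1 XOR 0 XOR 1 XOR 1 XOR 1 XOR 0 XOR 0 = 1

1


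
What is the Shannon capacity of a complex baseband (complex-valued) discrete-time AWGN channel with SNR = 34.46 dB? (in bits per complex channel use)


SNR_linear = 10^(34.46/10) = 2792.5438; C = log2(1 + SNR_linear) = log2(1 + 2792.5438) = 11.4479

11.4479 bits/channel use


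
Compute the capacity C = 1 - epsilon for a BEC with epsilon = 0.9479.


C = 1 - epsilon = 1 - 0.9479 = 0.0521

0.0521 bits


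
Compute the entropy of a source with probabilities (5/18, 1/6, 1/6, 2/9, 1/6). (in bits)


H = -sum(p_i * log2(p_i)). Terms: -(5/18)*log2(5/18) = 0.513332; -(1/6)*log2(1/6) = 0.430827; -(1/6)*log2(1/6) = 0.430827; -(2/9)*log2(2/9) = 0.482206; -(1/6)*log2(1/6) = 0.430827. H = 0.513332 + 0.430827 + 0.430827 + 0.482206 + 0.430827 = 2.288

2.288 bits


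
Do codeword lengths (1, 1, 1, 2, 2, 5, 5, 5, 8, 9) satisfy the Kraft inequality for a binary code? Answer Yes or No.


Kraft sum = sum(2^(-l_i)) = 2.0996, need <= 1. Result: violated (a binary prefix-free code with these lengths cannot exist)

No


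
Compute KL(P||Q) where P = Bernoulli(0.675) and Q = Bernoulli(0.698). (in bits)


KL = p*log2(p/q) + (1-p)*log2((1-p)/(1-q)) = 0.675*log2(0.675/0.698) + 0.325*log2(0.325/0.302) = 0.0018

0.0018 bits


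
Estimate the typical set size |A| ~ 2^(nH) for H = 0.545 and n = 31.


log2|A_typical| = nH = 31 * 0.545 = 16.895, so |A_typical| ~ 2^16.895 = 1.219e+05

1.219e+05


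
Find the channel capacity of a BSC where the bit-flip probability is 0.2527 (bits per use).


H(p) = -p*log2(p) - (1-p)*log2(1-p) = -0.2527*log2(0.2527) - 0.7473*log2(0.7473) = 0.501484 + 0.314046 = 0.8155. C = 1 - H(p) = 1 - 0.8155 = 0.1845

0.1845 bits


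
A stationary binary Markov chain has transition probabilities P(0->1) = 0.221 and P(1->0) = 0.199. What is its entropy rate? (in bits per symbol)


Stationary distribution: pi_0 = p10/(p01+p10) = 0.4738, pi_1 = 0.5262. Entropy rate H' = pi_0*H(p01) + pi_1*H(p10) = 0.4738*0.762 + 0.5262*0.7199 = 0.7399

0.7399 bits/symbol


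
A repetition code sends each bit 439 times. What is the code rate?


Rate = k/n = 1/439

1/439


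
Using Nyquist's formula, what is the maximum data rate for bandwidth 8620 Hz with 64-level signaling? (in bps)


Rate = 2 * B * log2(M) = 2 * 8620 * 6.0 = 103440.0

103440.0 bps


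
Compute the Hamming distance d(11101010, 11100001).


Count differing positions: . . . . ^ . ^ ^ = 3 differences

3


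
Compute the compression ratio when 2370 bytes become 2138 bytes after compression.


Ratio = original / compressed = 2370 / 2138 = 1.1085

1.1085


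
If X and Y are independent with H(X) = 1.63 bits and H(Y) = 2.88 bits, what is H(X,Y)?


For independent variables, H(X,Y) = H(X) + H(Y) = 1.63 + 2.88 = 4.51

4.51 bits


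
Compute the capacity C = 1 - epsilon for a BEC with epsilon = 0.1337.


C = 1 - epsilon = 1 - 0.1337 = 0.8663

0.8663 bits


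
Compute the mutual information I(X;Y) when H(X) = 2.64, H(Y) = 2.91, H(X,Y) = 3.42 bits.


I(X;Y) = H(X) + H(Y) - H(X,Y) = 2.64 + 2.91 - 3.42 = 2.13

2.13 bits


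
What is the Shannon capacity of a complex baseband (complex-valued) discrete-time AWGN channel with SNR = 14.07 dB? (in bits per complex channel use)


SNR_linear = 10^(14.07/10) = 25.527; C = log2(1 + SNR_linear) = log2(1 + 25.527) = 4.7294

4.7294 bits/channel use


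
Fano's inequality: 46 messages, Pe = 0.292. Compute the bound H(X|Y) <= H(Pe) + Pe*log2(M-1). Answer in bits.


H(Pe) = -Pe*log2(Pe) - (1-Pe)*log2(1-Pe) = -0.292*log2(0.292) - 0.708*log2(0.708) = 0.518580 + 0.352711 = 0.8713. Pe*log2(M-1) = 0.292*log2(45) = 1.603621. Bound = H(Pe) + Pe*log2(M-1) = 0.518580 + 0.352711 + 1.603621 = 2.4749

2.4749 bits


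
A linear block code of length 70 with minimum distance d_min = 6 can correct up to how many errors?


Correction capability = floor((d-1)/2) = floor((6-1)/2) = 2

2 errors


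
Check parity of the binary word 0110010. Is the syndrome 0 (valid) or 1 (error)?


Syndrome = XOR of all bits = 0 XOR 1 XOR 1 XOR 0 XOR 0 XOR 1 XOR 0 = 1

1


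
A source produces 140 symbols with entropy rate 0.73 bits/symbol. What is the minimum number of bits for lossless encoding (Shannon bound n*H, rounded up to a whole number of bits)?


Minimum bits >= n * H = 140 * 0.73 = 102.2, rounded up to a whole number of bits = 103

103 bits


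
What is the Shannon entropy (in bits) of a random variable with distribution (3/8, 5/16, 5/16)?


H = -sum(p_i * log2(p_i)). Terms: -(3/8)*log2(3/8) = 0.530639; -(5/16)*log2(5/16) = 0.524397; -(5/16)*log2(5/16) = 0.524397. H = 0.530639 + 0.524397 + 0.524397 = 1.5794

1.5794 bits


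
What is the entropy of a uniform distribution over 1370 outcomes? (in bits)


H = log2(n) = log2(1370) = 10.42

10.42 bits


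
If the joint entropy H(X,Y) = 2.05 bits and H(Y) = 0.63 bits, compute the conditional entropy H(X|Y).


H(X|Y) = H(X,Y) - H(Y) = 2.05 - 0.63 = 1.42

1.42 bits


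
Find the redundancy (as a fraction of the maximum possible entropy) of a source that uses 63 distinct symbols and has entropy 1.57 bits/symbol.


H_max = log2(K) = log2(63) = 5.9773 bits/symbol. Redundancy = 1 - H/H_max = 1 - 1.57/5.9773 = 1 - 0.2627 = 0.7373

0.7373


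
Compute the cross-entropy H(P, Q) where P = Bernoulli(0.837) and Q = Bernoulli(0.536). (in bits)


H(P,Q) = -p*log2(q) - (1-p)*log2(1-q). -0.837*log2(0.536) = 0.753045; -0.163*log2(0.464) = 0.180572. H(P,Q) = 0.753045 + 0.180572 = 0.9336

0.9336 bits


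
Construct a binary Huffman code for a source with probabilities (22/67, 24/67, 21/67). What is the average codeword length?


Huffman construction (repeatedly merge the two least-probable nodes; each merge adds 1 bit to every symbol beneath it): 21/67 + 22/67 = 43/67; 24/67 + 43/67 = 1. Resulting codeword lengths (in the order the probabilities were given): (2, 1, 2). L_avg = sum(p_i * l_i) = 22/67*2 + 24/67*1 + 21/67*2 = 110/67 = 1.6418

1.6418 bits


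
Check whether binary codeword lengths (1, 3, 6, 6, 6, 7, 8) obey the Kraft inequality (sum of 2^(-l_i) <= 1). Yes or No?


Kraft sum = sum(2^(-l_i)) = 0.6836, need <= 1. Result: satisfied (a binary prefix-free code with these lengths exists)

Yes


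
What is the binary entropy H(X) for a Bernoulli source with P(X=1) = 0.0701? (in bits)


H = -p*log2(p) - (1-p)*log2(1-p). -0.0701*log2(0.0701) = 0.268794; -0.9299*log2(0.9299) = 0.097502. H = 0.268794 + 0.097502 = 0.3663

0.3663 bits


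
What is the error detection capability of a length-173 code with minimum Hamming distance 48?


Detection capability = d_min - 1 = 48 - 1 = 47

47 errors


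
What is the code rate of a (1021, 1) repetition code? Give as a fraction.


Rate = k/n = 1/1021

1/1021


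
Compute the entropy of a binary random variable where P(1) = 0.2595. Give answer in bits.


H = -p*log2(p) - (1-p)*log2(1-p). -0.2595*log2(0.2595) = 0.505037; -0.7405*log2(0.7405) = 0.320954. H = 0.505037 + 0.320954 = 0.826

0.826 bits


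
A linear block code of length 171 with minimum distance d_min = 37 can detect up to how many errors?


Detection capability = d_min - 1 = 37 - 1 = 36

36 errors


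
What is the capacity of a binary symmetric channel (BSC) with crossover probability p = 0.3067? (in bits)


H(p) = -p*log2(p) - (1-p)*log2(1-p) = -0.3067*log2(0.3067) - 0.6933*log2(0.6933) = 0.522954 + 0.366373 = 0.8893. C = 1 - H(p) = 1 - 0.8893 = 0.1107

0.1107 bits


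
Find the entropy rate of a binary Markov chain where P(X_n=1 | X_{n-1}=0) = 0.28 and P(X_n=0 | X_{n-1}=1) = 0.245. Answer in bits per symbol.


Stationary distribution: pi_0 = p10/(p01+p10) = 0.4667, pi_1 = 0.5333. Entropy rate H' = pi_0*H(p01) + pi_1*H(p10) = 0.4667*0.8555 + 0.5333*0.8033 = 0.8276

0.8276 bits/symbol


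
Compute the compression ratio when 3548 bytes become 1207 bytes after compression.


Ratio = original / compressed = 3548 / 1207 = 2.9395

2.9395


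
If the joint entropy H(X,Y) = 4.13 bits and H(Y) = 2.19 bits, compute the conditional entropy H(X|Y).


H(X|Y) = H(X,Y) - H(Y) = 4.13 - 2.19 = 1.94

1.94 bits


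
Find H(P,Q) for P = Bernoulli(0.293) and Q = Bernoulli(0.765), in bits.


H(P,Q) = -p*log2(q) - (1-p)*log2(1-q). -0.293*log2(0.765) = 0.113235; -0.707*log2(0.235) = 1.477112. H(P,Q) = 0.113235 + 1.477112 = 1.5903

1.5903 bits


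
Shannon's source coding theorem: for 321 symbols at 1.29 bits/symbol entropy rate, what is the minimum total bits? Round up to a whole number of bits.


Minimum bits >= n * H = 321 * 1.29 = 414.09, rounded up to a whole number of bits = 415

415 bits


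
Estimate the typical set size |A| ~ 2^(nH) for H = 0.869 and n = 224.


log2|A_typical| = nH = 224 * 0.869 = 194.656, so |A_typical| ~ 2^194.656 = 3.956e+58

3.956e+58


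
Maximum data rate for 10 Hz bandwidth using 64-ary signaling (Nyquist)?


Rate = 2 * B * log2(M) = 2 * 10 * 6.0 = 120.0

120.0 bps


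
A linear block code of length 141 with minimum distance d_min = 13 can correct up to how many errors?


Correction capability = floor((d-1)/2) = floor((13-1)/2) = 6

6 errors


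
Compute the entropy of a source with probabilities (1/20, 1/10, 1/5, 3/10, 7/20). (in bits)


H = -sum(p_i * log2(p_i)). Terms: -(1/20)*log2(1/20) = 0.216096; -(1/10)*log2(1/10) = 0.332193; -(1/5)*log2(1/5) = 0.464386; -(3/10)*log2(3/10) = 0.521090; -(7/20)*log2(7/20) = 0.530101. H = 0.216096 + 0.332193 + 0.464386 + 0.521090 + 0.530101 = 2.0639

2.0639 bits


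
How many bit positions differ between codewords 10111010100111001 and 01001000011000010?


Count differing positions: ^ ^ ^ ^ . . ^ . ^ ^ ^ ^ ^ ^ . ^ ^ = 13 differences

13


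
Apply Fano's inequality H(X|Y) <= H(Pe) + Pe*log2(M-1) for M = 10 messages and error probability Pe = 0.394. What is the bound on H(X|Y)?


H(Pe) = -Pe*log2(Pe) - (1-Pe)*log2(1-Pe) = -0.394*log2(0.394) - 0.606*log2(0.606) = 0.529431 + 0.437902 = 0.9673. Pe*log2(M-1) = 0.394*log2(9) = 1.248950. Bound = H(Pe) + Pe*log2(M-1) = 0.529431 + 0.437902 + 1.248950 = 2.2163

2.2163 bits


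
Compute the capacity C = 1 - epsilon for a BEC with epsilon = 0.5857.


C = 1 - epsilon = 1 - 0.5857 = 0.4143

0.4143 bits


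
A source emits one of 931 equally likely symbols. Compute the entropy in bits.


H = log2(n) = log2(931) = 9.8626

9.8626 bits


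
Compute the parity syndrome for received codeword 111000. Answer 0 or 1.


Syndrome = XOR of all bits = 1 XOR 1 XOR 1 XOR 0 XOR 0 XOR 0 = 1

1


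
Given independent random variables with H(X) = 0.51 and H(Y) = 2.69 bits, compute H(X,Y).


For independent variables, H(X,Y) = H(X) + H(Y) = 0.51 + 2.69 = 3.2

3.2 bits


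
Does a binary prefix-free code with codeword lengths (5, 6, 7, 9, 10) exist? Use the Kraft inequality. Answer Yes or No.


Kraft sum = sum(2^(-l_i)) = 0.0576, need <= 1. Result: satisfied (a binary prefix-free code with these lengths exists)

Yes


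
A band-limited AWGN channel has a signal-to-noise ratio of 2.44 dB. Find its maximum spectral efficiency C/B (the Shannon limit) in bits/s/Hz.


SNR_linear = 10^(2.44/10) = 1.7539; C/B = log2(1 + SNR_linear) = log2(1 + 1.7539) = 1.4615

1.4615 bits/s/Hz


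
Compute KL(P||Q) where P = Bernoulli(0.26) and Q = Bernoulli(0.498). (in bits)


KL = p*log2(p/q) + (1-p)*log2((1-p)/(1-q)) = 0.26*log2(0.26/0.498) + 0.74*log2(0.74/0.502) = 0.1705

0.1705 bits


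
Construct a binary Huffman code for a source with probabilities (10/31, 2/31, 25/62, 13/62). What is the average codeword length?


Huffman construction (repeatedly merge the two least-probable nodes; each merge adds 1 bit to every symbol beneath it): 2/31 + 13/62 = 17/62; 17/62 + 10/31 = 37/62; 25/62 + 37/62 = 1. Resulting codeword lengths (in the order the probabilities were given): (2, 3, 1, 3). L_avg = sum(p_i * l_i) = 10/31*2 + 2/31*3 + 25/62*1 + 13/62*3 = 58/31 = 1.871

1.871 bits


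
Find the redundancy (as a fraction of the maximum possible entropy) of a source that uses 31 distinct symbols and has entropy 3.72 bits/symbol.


H_max = log2(K) = log2(31) = 4.9542 bits/symbol. Redundancy = 1 - H/H_max = 1 - 3.72/4.9542 = 1 - 0.7509 = 0.2491

0.2491


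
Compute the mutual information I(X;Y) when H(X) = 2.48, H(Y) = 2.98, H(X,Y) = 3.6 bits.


I(X;Y) = H(X) + H(Y) - H(X,Y) = 2.48 + 2.98 - 3.6 = 1.86

1.86 bits


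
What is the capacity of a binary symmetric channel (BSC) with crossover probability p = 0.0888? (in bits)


H(p) = -p*log2(p) - (1-p)*log2(1-p) = -0.0888*log2(0.0888) - 0.9112*log2(0.9112) = 0.310205 + 0.122247 = 0.4325. C = 1 - H(p) = 1 - 0.4325 = 0.5675

0.5675 bits


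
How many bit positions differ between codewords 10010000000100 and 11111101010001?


Count differing positions: . ^ ^ . ^ ^ . ^ . ^ . ^ . ^ = 8 differences

8


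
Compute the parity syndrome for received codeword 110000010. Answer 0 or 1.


Syndrome = XOR of all bits = 1 XOR 1 XOR 0 XOR 0 XOR 0 XOR 0 XOR 0 XOR 1 XOR 0 = 1

1


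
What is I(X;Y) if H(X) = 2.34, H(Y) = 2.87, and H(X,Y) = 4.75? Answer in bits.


I(X;Y) = H(X) + H(Y) - H(X,Y) = 2.34 + 2.87 - 4.75 = 0.46

0.46 bits


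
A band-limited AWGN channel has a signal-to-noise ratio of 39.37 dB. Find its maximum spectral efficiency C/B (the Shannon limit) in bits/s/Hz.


SNR_linear = 10^(39.37/10) = 8649.6792; C/B = log2(1 + SNR_linear) = log2(1 + 8649.6792) = 13.0786

13.0786 bits/s/Hz


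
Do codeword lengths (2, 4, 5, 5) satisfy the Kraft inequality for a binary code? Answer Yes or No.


Kraft sum = sum(2^(-l_i)) = 0.375, need <= 1. Result: satisfied (a binary prefix-free code with these lengths exists)

Yes


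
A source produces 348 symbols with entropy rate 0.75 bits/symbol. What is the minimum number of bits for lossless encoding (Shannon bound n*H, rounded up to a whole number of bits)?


Minimum bits >= n * H = 348 * 0.75 = 261.0, rounded up to a whole number of bits = 261

261 bits


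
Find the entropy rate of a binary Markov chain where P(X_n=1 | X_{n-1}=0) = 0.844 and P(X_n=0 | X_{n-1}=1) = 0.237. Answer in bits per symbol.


Stationary distribution: pi_0 = p10/(p01+p10) = 0.2192, pi_1 = 0.7808. Entropy rate H' = pi_0*H(p01) + pi_1*H(p10) = 0.2192*0.6247 + 0.7808*0.79 = 0.7538

0.7538 bits/symbol


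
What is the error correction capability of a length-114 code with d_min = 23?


Correction capability = floor((d-1)/2) = floor((23-1)/2) = 11

11 errors


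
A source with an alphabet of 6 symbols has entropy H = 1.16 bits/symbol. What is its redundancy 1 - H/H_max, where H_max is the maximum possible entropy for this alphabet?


H_max = log2(K) = log2(6) = 2.585 bits/symbol. Redundancy = 1 - H/H_max = 1 - 1.16/2.585 = 1 - 0.4487 = 0.5513

0.5513


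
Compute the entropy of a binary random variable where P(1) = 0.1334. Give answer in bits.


H = -p*log2(p) - (1-p)*log2(1-p). -0.1334*log2(0.1334) = 0.387683; -0.8666*log2(0.8666) = 0.179007. H = 0.387683 + 0.179007 = 0.5667

0.5667 bits


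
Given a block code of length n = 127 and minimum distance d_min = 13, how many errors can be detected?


Detection capability = d_min - 1 = 13 - 1 = 12

12 errors


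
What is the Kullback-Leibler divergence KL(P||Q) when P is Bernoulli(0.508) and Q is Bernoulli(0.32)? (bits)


KL = p*log2(p/q) + (1-p)*log2((1-p)/(1-q)) = 0.508*log2(0.508/0.32) + 0.492*log2(0.492/0.68) = 0.109

0.109 bits


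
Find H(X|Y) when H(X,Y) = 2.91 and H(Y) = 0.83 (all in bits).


H(X|Y) = H(X,Y) - H(Y) = 2.91 - 0.83 = 2.08

2.08 bits


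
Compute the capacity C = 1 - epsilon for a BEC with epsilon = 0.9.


C = 1 - epsilon = 1 - 0.9 = 0.1

0.1 bits


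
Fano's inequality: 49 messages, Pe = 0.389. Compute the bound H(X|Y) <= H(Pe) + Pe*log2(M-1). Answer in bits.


H(Pe) = -Pe*log2(Pe) - (1-Pe)*log2(1-Pe) = -0.389*log2(0.389) - 0.611*log2(0.611) = 0.529879 + 0.434272 = 0.9642. Pe*log2(M-1) = 0.389*log2(48) = 2.172550. Bound = H(Pe) + Pe*log2(M-1) = 0.529879 + 0.434272 + 2.172550 = 3.1367

3.1367 bits


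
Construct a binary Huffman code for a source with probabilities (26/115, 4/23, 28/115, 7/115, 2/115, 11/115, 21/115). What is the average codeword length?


Huffman construction (repeatedly merge the two least-probable nodes; each merge adds 1 bit to every symbol beneath it): 2/115 + 7/115 = 9/115; 9/115 + 11/115 = 4/23; 4/23 + 4/23 = 8/23; 21/115 + 26/115 = 47/115; 28/115 + 8/23 = 68/115; 47/115 + 68/115 = 1. Resulting codeword lengths (in the order the probabilities were given): (2, 3, 2, 5, 5, 4, 2). L_avg = sum(p_i * l_i) = 26/115*2 + 4/23*3 + 28/115*2 + 7/115*5 + 2/115*5 + 11/115*4 + 21/115*2 = 13/5 = 2.6

2.6 bits


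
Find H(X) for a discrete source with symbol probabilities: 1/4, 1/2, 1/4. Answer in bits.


H = -sum(p_i * log2(p_i)). Terms: -(1/4)*log2(1/4) = 0.500000; -(1/2)*log2(1/2) = 0.500000; -(1/4)*log2(1/4) = 0.500000. H = 0.500000 + 0.500000 + 0.500000 = 1.5

1.5 bits


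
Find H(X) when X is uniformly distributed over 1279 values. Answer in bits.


H = log2(n) = log2(1279) = 10.3208

10.3208 bits


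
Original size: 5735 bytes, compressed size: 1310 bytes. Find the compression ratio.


Ratio = original / compressed = 5735 / 1310 = 4.3779

4.3779


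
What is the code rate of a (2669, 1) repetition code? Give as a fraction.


Rate = k/n = 1/2669

1/2669


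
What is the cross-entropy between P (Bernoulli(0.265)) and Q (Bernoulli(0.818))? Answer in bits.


H(P,Q) = -p*log2(q) - (1-p)*log2(1-q). -0.265*log2(0.818) = 0.076804; -0.735*log2(0.182) = 1.806622. H(P,Q) = 0.076804 + 1.806622 = 1.8834

1.8834 bits


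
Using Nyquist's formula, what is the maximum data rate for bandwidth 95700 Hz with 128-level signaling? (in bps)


Rate = 2 * B * log2(M) = 2 * 95700 * 7.0 = 1339800.0

1339800.0 bps


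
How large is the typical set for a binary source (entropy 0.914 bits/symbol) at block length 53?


log2|A_typical| = nH = 53 * 0.914 = 48.442, so |A_typical| ~ 2^48.442 = 3.824e+14

3.824e+14


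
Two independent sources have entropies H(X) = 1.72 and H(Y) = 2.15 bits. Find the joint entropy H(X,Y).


For independent variables, H(X,Y) = H(X) + H(Y) = 1.72 + 2.15 = 3.87

3.87 bits


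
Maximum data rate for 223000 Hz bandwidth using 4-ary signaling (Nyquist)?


Rate = 2 * B * log2(M) = 2 * 223000 * 2.0 = 892000.0

892000.0 bps


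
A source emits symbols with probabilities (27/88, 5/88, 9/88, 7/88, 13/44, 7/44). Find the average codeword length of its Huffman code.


Huffman construction (repeatedly merge the two least-probable nodes; each merge adds 1 bit to every symbol beneath it): 5/88 + 7/88 = 3/22; 9/88 + 3/22 = 21/88; 7/44 + 21/88 = 35/88; 13/44 + 27/88 = 53/88; 35/88 + 53/88 = 1. Resulting codeword lengths (in the order the probabilities were given): (2, 4, 3, 4, 2, 2). L_avg = sum(p_i * l_i) = 27/88*2 + 5/88*4 + 9/88*3 + 7/88*4 + 13/44*2 + 7/44*2 = 19/8 = 2.375

2.375 bits


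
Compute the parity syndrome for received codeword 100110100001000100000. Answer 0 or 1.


Syndrome = XOR of all bits = 1 XOR 0 XOR 0 XOR 1 XOR 1 XOR 0 XOR 1 XOR 0 XOR 0 XOR 0 XOR 0 XOR 1 XOR 0 XOR 0 XOR 0 XOR 1 XOR 0 XOR 0 XOR 0 XOR 0 XOR 0 = 0

0


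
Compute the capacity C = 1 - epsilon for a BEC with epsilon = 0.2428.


C = 1 - epsilon = 1 - 0.2428 = 0.7572

0.7572 bits


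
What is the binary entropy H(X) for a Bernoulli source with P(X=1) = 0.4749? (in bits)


H = -p*log2(p) - (1-p)*log2(1-p). -0.4749*log2(0.4749) = 0.510187; -0.5251*log2(0.5251) = 0.487994. H = 0.510187 + 0.487994 = 0.9982

0.9982 bits


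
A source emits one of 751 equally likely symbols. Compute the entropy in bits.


H = log2(n) = log2(751) = 9.5527

9.5527 bits


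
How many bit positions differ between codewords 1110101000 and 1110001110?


Count differing positions: . . . . ^ . . ^ ^ . = 3 differences

3


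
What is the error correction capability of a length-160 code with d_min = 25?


Correction capability = floor((d-1)/2) = floor((25-1)/2) = 12

12 errors


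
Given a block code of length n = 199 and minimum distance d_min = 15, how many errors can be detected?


Detection capability = d_min - 1 = 15 - 1 = 14

14 errors


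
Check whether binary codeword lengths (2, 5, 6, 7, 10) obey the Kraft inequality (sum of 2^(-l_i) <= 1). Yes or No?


Kraft sum = sum(2^(-l_i)) = 0.3057, need <= 1. Result: satisfied (a binary prefix-free code with these lengths exists)

Yes


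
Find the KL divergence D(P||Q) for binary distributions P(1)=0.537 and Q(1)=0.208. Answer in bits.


KL = p*log2(p/q) + (1-p)*log2((1-p)/(1-q)) = 0.537*log2(0.537/0.208) + 0.463*log2(0.463/0.792) = 0.3762

0.3762 bits


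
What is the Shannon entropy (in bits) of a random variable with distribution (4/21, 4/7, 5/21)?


H = -sum(p_i * log2(p_i)). Terms: -(4/21)*log2(4/21) = 0.455680; -(4/7)*log2(4/7) = 0.461346; -(5/21)*log2(5/21) = 0.492950. H = 0.455680 + 0.461346 + 0.492950 = 1.41

1.41 bits


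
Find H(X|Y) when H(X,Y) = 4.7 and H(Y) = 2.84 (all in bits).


H(X|Y) = H(X,Y) - H(Y) = 4.7 - 2.84 = 1.86

1.86 bits


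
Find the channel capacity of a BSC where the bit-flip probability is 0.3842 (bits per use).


H(p) = -p*log2(p) - (1-p)*log2(1-p) = -0.3842*log2(0.3842) - 0.6158*log2(0.6158) = 0.530223 + 0.430731 = 0.961. C = 1 - H(p) = 1 - 0.961 = 0.039

0.039 bits


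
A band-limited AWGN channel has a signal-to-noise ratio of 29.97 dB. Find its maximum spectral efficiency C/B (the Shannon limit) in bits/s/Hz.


SNR_linear = 10^(29.97/10) = 993.116; C/B = log2(1 + SNR_linear) = log2(1 + 993.116) = 9.9573

9.9573 bits/s/Hz


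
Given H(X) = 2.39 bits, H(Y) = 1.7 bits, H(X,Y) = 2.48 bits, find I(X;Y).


I(X;Y) = H(X) + H(Y) - H(X,Y) = 2.39 + 1.7 - 2.48 = 1.61

1.61 bits


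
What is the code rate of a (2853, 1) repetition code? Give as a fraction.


Rate = k/n = 1/2853

1/2853


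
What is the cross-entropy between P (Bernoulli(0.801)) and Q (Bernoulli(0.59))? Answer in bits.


H(P,Q) = -p*log2(q) - (1-p)*log2(1-q). -0.801*log2(0.59) = 0.609732; -0.199*log2(0.41) = 0.255975. H(P,Q) = 0.609732 + 0.255975 = 0.8657

0.8657 bits


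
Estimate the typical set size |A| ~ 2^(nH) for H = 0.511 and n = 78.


log2|A_typical| = nH = 78 * 0.511 = 39.858, so |A_typical| ~ 2^39.858 = 9.964e+11

9.964e+11


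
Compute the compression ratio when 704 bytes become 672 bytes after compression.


Ratio = original / compressed = 704 / 672 = 1.0476

1.0476


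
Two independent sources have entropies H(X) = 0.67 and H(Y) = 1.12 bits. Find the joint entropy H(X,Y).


For independent variables, H(X,Y) = H(X) + H(Y) = 0.67 + 1.12 = 1.79

1.79 bits


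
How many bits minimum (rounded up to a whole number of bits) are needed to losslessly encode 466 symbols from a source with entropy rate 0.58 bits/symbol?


Minimum bits >= n * H = 466 * 0.58 = 270.28, rounded up to a whole number of bits = 271

271 bits


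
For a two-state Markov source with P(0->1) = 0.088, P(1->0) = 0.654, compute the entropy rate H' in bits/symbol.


Stationary distribution: pi_0 = p10/(p01+p10) = 0.8814, pi_1 = 0.1186. Entropy rate H' = pi_0*H(p01) + pi_1*H(p10) = 0.8814*0.4298 + 0.1186*0.9304 = 0.4891

0.4891 bits/symbol


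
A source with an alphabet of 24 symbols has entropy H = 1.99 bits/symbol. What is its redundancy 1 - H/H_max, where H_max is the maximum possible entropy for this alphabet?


H_max = log2(K) = log2(24) = 4.585 bits/symbol. Redundancy = 1 - H/H_max = 1 - 1.99/4.585 = 1 - 0.434 = 0.566

0.566


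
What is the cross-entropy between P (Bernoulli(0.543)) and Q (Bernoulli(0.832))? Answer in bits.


H(P,Q) = -p*log2(q) - (1-p)*log2(1-q). -0.543*log2(0.832) = 0.144082; -0.457*log2(0.168) = 1.176074. H(P,Q) = 0.144082 + 1.176074 = 1.3202

1.3202 bits


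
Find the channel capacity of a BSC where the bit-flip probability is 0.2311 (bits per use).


H(p) = -p*log2(p) - (1-p)*log2(1-p) = -0.2311*log2(0.2311) - 0.7689*log2(0.7689) = 0.488409 + 0.291515 = 0.7799. C = 1 - H(p) = 1 - 0.7799 = 0.2201

0.2201 bits


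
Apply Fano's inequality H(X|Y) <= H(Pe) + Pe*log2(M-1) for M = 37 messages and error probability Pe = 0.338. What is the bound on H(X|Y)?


H(Pe) = -Pe*log2(Pe) - (1-Pe)*log2(1-Pe) = -0.338*log2(0.338) - 0.662*log2(0.662) = 0.528938 + 0.393954 = 0.9229. Pe*log2(M-1) = 0.338*log2(36) = 1.747435. Bound = H(Pe) + Pe*log2(M-1) = 0.528938 + 0.393954 + 1.747435 = 2.6703

2.6703 bits


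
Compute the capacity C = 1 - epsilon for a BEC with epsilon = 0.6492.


C = 1 - epsilon = 1 - 0.6492 = 0.3508

0.3508 bits


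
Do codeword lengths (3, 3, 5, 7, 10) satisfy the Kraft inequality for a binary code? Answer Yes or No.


Kraft sum = sum(2^(-l_i)) = 0.29, need <= 1. Result: satisfied (a binary prefix-free code with these lengths exists)

Yes


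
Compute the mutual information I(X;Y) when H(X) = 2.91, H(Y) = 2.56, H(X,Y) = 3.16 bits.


I(X;Y) = H(X) + H(Y) - H(X,Y) = 2.91 + 2.56 - 3.16 = 2.31

2.31 bits


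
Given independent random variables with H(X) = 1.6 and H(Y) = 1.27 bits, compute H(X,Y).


For independent variables, H(X,Y) = H(X) + H(Y) = 1.6 + 1.27 = 2.87

2.87 bits


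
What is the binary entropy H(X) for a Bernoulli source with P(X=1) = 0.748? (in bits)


H = -p*log2(p) - (1-p)*log2(1-p). -0.748*log2(0.748) = 0.313330; -0.252*log2(0.252) = 0.501103. H = 0.313330 + 0.501103 = 0.8144

0.8144 bits


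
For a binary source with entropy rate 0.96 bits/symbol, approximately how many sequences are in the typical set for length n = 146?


log2|A_typical| = nH = 146 * 0.96 = 140.16, so |A_typical| ~ 2^140.16 = 1.557e+42

1.557e+42


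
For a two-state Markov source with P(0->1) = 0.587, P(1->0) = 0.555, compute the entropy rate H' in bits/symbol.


Stationary distribution: pi_0 = p10/(p01+p10) = 0.486, pi_1 = 0.514. Entropy rate H' = pi_0*H(p01) + pi_1*H(p10) = 0.486*0.978 + 0.514*0.9913 = 0.9848

0.9848 bits/symbol


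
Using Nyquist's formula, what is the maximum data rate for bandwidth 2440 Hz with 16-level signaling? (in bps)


Rate = 2 * B * log2(M) = 2 * 2440 * 4.0 = 19520.0

19520.0 bps


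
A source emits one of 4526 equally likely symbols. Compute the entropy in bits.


H = log2(n) = log2(4526) = 12.144

12.144 bits


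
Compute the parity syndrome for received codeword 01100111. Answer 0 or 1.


Syndrome = XOR of all bits = 0 XOR 1 XOR 1 XOR 0 XOR 0 XOR 1 XOR 1 XOR 1 = 1

1


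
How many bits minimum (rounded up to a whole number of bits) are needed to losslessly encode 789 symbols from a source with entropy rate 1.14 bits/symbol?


Minimum bits >= n * H = 789 * 1.14 = 899.46, rounded up to a whole number of bits = 900

900 bits


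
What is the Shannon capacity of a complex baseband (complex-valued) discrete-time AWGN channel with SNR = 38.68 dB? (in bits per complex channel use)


SNR_linear = 10^(38.68/10) = 7379.0423; C = log2(1 + SNR_linear) = log2(1 + 7379.0423) = 12.8494

12.8494 bits/channel use


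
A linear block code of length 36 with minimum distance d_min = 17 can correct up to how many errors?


Correction capability = floor((d-1)/2) = floor((17-1)/2) = 8

8 errors


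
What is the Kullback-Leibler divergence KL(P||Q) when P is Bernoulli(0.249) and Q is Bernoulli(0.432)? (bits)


KL = p*log2(p/q) + (1-p)*log2((1-p)/(1-q)) = 0.249*log2(0.249/0.432) + 0.751*log2(0.751/0.568) = 0.1047

0.1047 bits


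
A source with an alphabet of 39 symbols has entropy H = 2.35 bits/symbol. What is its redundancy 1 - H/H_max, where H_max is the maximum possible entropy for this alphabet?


H_max = log2(K) = log2(39) = 5.2854 bits/symbol. Redundancy = 1 - H/H_max = 1 - 2.35/5.2854 = 1 - 0.4446 = 0.5554

0.5554


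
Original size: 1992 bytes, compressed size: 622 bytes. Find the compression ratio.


Ratio = original / compressed = 1992 / 622 = 3.2026

3.2026


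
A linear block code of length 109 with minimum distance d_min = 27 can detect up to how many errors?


Detection capability = d_min - 1 = 27 - 1 = 26

26 errors


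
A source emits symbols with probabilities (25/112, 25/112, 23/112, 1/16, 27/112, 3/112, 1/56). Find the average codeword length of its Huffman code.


Huffman construction (repeatedly merge the two least-probable nodes; each merge adds 1 bit to every symbol beneath it): 1/56 + 3/112 = 5/112; 5/112 + 1/16 = 3/28; 3/28 + 23/112 = 5/16; 25/112 + 25/112 = 25/56; 27/112 + 5/16 = 31/56; 25/56 + 31/56 = 1. Resulting codeword lengths (in the order the probabilities were given): (2, 2, 3, 4, 2, 5, 5). L_avg = sum(p_i * l_i) = 25/112*2 + 25/112*2 + 23/112*3 + 1/16*4 + 27/112*2 + 3/112*5 + 1/56*5 = 69/28 = 2.4643

2.4643 bits


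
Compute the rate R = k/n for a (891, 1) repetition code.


Rate = k/n = 1/891

1/891


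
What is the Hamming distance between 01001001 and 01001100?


Count differing positions: . . . . . ^ . ^ = 2 differences

2


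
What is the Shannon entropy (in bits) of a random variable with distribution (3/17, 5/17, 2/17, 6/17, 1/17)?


H = -sum(p_i * log2(p_i)). Terms: -(3/17)*log2(3/17) = 0.441618; -(5/17)*log2(5/17) = 0.519275; -(2/17)*log2(2/17) = 0.363231; -(6/17)*log2(6/17) = 0.530294; -(1/17)*log2(1/17) = 0.240439. H = 0.441618 + 0.519275 + 0.363231 + 0.530294 + 0.240439 = 2.0949

2.0949 bits


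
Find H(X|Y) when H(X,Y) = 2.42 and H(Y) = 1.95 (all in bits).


H(X|Y) = H(X,Y) - H(Y) = 2.42 - 1.95 = 0.47

0.47 bits


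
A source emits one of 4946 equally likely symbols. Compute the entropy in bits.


H = log2(n) = log2(4946) = 12.272

12.272 bits


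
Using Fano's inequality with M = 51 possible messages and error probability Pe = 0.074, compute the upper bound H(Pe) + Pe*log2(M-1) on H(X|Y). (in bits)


H(Pe) = -Pe*log2(Pe) - (1-Pe)*log2(1-Pe) = -0.074*log2(0.074) - 0.926*log2(0.926) = 0.277968 + 0.102708 = 0.3807. Pe*log2(M-1) = 0.074*log2(50) = 0.417645. Bound = H(Pe) + Pe*log2(M-1) = 0.277968 + 0.102708 + 0.417645 = 0.7983

0.7983 bits


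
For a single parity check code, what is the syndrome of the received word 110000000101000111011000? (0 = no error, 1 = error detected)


Syndrome = XOR of all bits = 1 XOR 1 XOR 0 XOR 0 XOR 0 XOR 0 XOR 0 XOR 0 XOR 0 XOR 1 XOR 0 XOR 1 XOR 0 XOR 0 XOR 0 XOR 1 XOR 1 XOR 1 XOR 0 XOR 1 XOR 1 XOR 0 XOR 0 XOR 0 = 1

1


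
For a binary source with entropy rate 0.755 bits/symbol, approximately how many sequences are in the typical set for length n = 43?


log2|A_typical| = nH = 43 * 0.755 = 32.465, so |A_typical| ~ 2^32.465 = 5.928e+09

5.928e+09


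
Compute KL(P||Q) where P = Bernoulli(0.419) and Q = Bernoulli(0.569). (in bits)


KL = p*log2(p/q) + (1-p)*log2((1-p)/(1-q)) = 0.419*log2(0.419/0.569) + 0.581*log2(0.581/0.431) = 0.0653

0.0653 bits


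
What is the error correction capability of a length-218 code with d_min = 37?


Correction capability = floor((d-1)/2) = floor((37-1)/2) = 18

18 errors


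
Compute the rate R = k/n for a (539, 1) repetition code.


Rate = k/n = 1/539

1/539


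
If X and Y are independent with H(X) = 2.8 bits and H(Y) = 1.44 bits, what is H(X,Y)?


For independent variables, H(X,Y) = H(X) + H(Y) = 2.8 + 1.44 = 4.24

4.24 bits


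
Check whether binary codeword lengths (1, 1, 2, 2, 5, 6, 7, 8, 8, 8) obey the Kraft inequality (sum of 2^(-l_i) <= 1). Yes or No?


Kraft sum = sum(2^(-l_i)) = 1.5664, need <= 1. Result: violated (a binary prefix-free code with these lengths cannot exist)

No


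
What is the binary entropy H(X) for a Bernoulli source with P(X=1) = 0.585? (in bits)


H = -p*log2(p) - (1-p)*log2(1-p). -0.585*log2(0.585) = 0.452493; -0.415*log2(0.415) = 0.526559. H = 0.452493 + 0.526559 = 0.9791

0.9791 bits


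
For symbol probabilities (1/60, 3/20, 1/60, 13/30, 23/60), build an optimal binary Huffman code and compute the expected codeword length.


Huffman construction (repeatedly merge the two least-probable nodes; each merge adds 1 bit to every symbol beneath it): 1/60 + 1/60 = 1/30; 1/30 + 3/20 = 11/60; 11/60 + 23/60 = 17/30; 13/30 + 17/30 = 1. Resulting codeword lengths (in the order the probabilities were given): (4, 3, 4, 1, 2). L_avg = sum(p_i * l_i) = 1/60*4 + 3/20*3 + 1/60*4 + 13/30*1 + 23/60*2 = 107/60 = 1.7833

1.7833 bits


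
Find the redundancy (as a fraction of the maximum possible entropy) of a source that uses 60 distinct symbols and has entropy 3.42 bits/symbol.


H_max = log2(K) = log2(60) = 5.9069 bits/symbol. Redundancy = 1 - H/H_max = 1 - 3.42/5.9069 = 1 - 0.579 = 0.421

0.421


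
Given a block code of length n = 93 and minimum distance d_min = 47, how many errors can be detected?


Detection capability = d_min - 1 = 47 - 1 = 46

46 errors


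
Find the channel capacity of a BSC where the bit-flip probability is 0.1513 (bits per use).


H(p) = -p*log2(p) - (1-p)*log2(1-p) = -0.1513*log2(0.1513) - 0.8487*log2(0.8487) = 0.412219 + 0.200865 = 0.6131. C = 1 - H(p) = 1 - 0.6131 = 0.3869

0.3869 bits


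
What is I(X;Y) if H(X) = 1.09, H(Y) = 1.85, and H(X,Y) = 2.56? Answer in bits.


I(X;Y) = H(X) + H(Y) - H(X,Y) = 1.09 + 1.85 - 2.56 = 0.38

0.38 bits


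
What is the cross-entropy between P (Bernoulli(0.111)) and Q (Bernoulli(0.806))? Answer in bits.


H(P,Q) = -p*log2(q) - (1-p)*log2(1-q). -0.111*log2(0.806) = 0.034537; -0.889*log2(0.194) = 2.103260. H(P,Q) = 0.034537 + 2.103260 = 2.1378

2.1378 bits


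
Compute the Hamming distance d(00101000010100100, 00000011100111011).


Count differing positions: . . ^ . ^ . ^ ^ ^ ^ . . ^ ^ ^ ^ ^ = 11 differences

11


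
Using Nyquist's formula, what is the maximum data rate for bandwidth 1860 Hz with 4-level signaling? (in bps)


Rate = 2 * B * log2(M) = 2 * 1860 * 2.0 = 7440.0

7440.0 bps
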